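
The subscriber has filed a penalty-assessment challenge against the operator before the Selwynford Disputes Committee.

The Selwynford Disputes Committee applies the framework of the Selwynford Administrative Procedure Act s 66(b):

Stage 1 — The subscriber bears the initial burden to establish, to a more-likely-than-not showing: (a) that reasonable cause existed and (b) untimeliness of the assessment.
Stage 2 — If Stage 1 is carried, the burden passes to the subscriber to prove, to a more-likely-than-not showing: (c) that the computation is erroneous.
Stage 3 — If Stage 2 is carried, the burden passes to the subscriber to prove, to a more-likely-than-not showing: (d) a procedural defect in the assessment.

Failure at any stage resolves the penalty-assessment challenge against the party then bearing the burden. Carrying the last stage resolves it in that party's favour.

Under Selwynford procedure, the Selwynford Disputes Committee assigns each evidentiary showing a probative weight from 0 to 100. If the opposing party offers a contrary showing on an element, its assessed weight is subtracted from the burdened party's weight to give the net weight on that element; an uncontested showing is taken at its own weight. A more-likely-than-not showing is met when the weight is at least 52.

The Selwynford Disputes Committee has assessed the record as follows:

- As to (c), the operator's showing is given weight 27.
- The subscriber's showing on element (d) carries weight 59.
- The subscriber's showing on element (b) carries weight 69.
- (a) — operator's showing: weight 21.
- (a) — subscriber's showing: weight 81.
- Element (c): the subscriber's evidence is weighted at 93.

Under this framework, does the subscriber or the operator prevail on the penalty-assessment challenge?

Stage 1 — burden on subscriber; standard: a more-likely-than-not showing (weight is at least 52).
    (a): 81 − 21 = 60 ≥ 52 [met]
    (b): 69 ≥ 52 [met]
  All elements met. The subscriber retains the burden for Stage 2.
Stage 2 — burden on subscriber; standard: a more-likely-than-not showing (weight is at least 52).
    (c): 93 − 27 = 66 ≥ 52 [met]
  Stage 2 is satisfied; the subscriber continues to bear the burden.
Stage 3 — burden on subscriber; standard: a more-likely-than-not showing (weight is at least 52).
    (d): 59 ≥ 52 [met]
  Stage 3 carried; the final stage is satisfied.
All stages carried — the subscriber prevails.

subscriber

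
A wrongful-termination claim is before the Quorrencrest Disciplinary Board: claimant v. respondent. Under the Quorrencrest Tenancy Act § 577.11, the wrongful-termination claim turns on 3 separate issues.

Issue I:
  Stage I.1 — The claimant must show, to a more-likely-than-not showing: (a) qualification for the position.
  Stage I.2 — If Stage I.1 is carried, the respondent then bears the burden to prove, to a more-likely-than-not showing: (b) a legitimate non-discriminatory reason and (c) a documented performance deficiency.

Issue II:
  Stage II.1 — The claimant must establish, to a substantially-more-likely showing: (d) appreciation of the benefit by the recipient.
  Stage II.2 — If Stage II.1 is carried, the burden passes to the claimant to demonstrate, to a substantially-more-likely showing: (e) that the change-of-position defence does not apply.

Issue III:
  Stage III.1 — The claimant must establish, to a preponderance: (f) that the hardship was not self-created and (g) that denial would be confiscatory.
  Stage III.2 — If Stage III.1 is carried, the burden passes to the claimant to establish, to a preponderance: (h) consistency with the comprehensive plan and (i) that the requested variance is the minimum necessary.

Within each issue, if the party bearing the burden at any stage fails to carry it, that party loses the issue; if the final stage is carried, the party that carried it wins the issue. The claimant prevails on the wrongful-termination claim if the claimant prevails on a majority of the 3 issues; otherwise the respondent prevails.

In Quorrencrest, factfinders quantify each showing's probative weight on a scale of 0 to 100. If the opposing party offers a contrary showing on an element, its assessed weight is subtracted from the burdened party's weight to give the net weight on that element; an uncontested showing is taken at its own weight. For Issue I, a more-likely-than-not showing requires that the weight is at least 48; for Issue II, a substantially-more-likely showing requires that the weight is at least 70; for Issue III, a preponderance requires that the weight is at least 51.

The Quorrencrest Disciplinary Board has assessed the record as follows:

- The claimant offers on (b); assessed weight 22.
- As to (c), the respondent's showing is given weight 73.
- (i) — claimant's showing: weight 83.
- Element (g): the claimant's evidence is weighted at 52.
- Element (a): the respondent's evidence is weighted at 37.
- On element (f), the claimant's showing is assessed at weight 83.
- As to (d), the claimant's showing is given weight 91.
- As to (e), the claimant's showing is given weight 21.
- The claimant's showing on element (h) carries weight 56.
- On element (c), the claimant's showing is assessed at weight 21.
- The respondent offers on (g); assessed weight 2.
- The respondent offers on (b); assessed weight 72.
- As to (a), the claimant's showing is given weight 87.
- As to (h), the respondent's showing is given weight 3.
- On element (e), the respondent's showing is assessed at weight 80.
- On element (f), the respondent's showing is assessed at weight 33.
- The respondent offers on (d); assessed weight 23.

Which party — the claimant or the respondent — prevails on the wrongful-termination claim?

— Issue I —
Stage I.1 (claimant, a more-likely-than-not showing, weight is at least 48): (a) net 87−37=50 ≥ 48 — meets.
  The claimant carries Stage I.1; the respondent now bears the burden.
Stage I.2 (respondent, a more-likely-than-not showing, weight is at least 48): (b) net 72−22=50 ≥ 48 — meets; (c) net 73−21=52 ≥ 48 — meets.
  All elements met at the final stage.
All stages carried — the respondent prevails on this issue.
— Issue II —
Stage II.1 (claimant, a substantially-more-likely showing, weight is at least 70): (d) net 91−23=68 < 70 — fails.
  The claimant does not carry Stage II.1.
So the respondent prevails on this issue.
— Issue III —
Stage III.1 (claimant, a preponderance, weight is at least 51): (f) net 83−33=50 < 51 — fails; (g) net 52−2=50 < 51 — fails.
  Not every element is met, so the claimant fails to carry Stage III.1.
The respondent prevails on this issue.
Per-issue: Issue I → respondent; Issue II → respondent; Issue III → respondent. The claimant must prevail on a majority of issues; overall, the respondent prevails.

respondent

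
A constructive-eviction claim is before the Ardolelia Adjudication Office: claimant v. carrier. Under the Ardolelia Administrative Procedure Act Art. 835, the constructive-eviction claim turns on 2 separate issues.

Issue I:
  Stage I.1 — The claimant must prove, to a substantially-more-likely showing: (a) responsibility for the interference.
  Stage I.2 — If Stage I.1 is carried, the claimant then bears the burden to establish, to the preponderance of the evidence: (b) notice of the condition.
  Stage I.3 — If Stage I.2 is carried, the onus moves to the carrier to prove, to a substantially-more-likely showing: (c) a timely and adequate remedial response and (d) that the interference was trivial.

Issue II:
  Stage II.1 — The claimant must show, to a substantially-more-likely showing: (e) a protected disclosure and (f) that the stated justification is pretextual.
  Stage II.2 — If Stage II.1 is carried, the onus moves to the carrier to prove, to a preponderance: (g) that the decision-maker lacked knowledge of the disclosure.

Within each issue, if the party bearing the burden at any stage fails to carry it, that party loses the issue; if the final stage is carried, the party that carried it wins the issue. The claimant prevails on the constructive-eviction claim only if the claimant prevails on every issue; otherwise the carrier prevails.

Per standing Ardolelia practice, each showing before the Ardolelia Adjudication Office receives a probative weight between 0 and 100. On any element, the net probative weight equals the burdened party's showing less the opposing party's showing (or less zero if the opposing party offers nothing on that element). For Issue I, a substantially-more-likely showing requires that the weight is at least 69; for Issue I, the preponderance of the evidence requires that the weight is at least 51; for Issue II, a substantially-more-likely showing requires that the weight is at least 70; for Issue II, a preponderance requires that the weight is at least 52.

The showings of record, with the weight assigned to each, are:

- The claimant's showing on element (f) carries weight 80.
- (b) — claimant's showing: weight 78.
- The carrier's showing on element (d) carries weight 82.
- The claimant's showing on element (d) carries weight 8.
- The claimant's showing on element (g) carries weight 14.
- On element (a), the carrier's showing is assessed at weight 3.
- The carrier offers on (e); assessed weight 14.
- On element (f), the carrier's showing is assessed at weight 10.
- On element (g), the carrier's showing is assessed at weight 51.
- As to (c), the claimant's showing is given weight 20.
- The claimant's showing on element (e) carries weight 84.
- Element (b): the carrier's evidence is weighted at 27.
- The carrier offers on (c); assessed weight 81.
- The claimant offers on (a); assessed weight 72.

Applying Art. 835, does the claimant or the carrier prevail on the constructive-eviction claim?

claimant

— Issue I —
Stage I.1 (claimant, a substantially-more-likely showing, weight is at least 69): (a) net 72−3=69 ≥ 69 — meets.
  Stage I.1 is satisfied; the claimant continues to bear the burden.
Stage I.2 (claimant, the preponderance of the evidence, weight is at least 51): (b) net 78−27=51 ≥ 51 — meets.
  Stage I.2 carried; the burden shifts to the carrier.
Stage I.3 (carrier, a substantially-more-likely showing, weight is at least 69): (c) net 81−20=61 < 69 — fails; (d) net 82−8=74 ≥ 69 — meets.
  The carrier does not carry Stage I.3.
The analysis ends at Stage I.3; the claimant prevails on this issue.
— Issue II —
Stage II.1 (claimant, a substantially-more-likely showing, weight is at least 70): (e) net 84−14=70 ≥ 70 — meets; (f) net 80−10=70 ≥ 70 — meets.
  Stage II.1 carried; the burden shifts to the carrier.
Stage II.2 (carrier, a preponderance, weight is at least 52): (g) net 51−14=37 < 52 — fails.
  The carrier does not carry Stage II.2.
So the claimant prevails on this issue.
Per-issue: Issue I → claimant; Issue II → claimant. The claimant must prevail on every issue; overall, the claimant prevails.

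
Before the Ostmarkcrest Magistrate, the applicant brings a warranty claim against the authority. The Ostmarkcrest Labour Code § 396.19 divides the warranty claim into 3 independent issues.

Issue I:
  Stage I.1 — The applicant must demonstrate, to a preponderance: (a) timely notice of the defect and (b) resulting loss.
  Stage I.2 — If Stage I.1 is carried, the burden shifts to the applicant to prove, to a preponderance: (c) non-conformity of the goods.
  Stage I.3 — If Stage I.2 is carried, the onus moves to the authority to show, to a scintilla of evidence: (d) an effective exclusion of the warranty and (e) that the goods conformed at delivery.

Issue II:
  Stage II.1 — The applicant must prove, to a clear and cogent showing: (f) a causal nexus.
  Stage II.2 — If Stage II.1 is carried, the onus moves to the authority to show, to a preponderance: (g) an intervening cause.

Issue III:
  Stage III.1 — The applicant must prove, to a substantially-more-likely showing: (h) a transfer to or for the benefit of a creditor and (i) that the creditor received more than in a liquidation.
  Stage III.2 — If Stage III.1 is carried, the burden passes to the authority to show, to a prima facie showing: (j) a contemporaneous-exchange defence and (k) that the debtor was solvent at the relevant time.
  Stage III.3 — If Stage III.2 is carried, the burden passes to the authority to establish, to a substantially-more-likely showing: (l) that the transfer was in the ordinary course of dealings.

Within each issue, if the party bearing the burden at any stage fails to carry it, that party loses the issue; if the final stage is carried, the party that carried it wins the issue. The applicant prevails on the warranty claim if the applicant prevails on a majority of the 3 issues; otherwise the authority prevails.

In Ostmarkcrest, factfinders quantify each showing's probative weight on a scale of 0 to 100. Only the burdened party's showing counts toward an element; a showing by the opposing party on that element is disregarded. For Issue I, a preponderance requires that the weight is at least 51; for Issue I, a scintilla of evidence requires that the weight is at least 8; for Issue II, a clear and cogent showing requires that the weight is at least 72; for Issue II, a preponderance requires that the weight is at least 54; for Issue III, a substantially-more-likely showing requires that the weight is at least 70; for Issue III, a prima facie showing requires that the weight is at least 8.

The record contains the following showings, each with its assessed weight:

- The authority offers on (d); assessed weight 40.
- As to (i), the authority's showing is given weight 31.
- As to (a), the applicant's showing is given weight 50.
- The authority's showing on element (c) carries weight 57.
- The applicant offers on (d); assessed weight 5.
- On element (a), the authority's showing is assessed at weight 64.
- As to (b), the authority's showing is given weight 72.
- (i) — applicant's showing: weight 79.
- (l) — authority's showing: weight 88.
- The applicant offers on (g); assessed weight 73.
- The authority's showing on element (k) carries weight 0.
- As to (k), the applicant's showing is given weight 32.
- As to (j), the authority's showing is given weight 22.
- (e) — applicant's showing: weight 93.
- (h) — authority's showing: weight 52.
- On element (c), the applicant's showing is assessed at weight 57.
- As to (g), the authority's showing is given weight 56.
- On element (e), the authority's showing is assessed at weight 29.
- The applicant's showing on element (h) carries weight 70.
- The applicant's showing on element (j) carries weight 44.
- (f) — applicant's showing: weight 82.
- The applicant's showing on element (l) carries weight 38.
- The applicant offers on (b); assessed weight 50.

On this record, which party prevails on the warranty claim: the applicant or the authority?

authority

— Issue I —
Stage I.1 — burden on applicant; standard: a preponderance (weight is at least 51).
    (a): 50 (authority's 64 disregarded) < 51 [not met]
    (b): 50 (authority's 72 disregarded) < 51 [not met]
  The applicant does not carry Stage I.1.
The analysis ends at Stage I.1; the authority prevails on this issue.
— Issue II —
Stage II.1 (applicant, a clear and cogent showing, weight is at least 72): (f) 82 ≥ 72 — meets.
  Stage II.1 carried; the burden shifts to the authority.
Stage II.2 (authority, a preponderance, weight is at least 54): (g) 56 (applicant's 73 disregarded) ≥ 54 — meets.
  All elements met at the final stage.
With every stage satisfied, the authority prevails on this issue.
— Issue III —
Stage III.1 — burden on applicant; standard: a substantially-more-likely showing (weight is at least 70).
    (h): 70 (authority's 52 disregarded) ≥ 70 [met]
    (i): 79 (authority's 31 disregarded) ≥ 70 [met]
  The applicant carries Stage III.1; the authority now bears the burden.
Stage III.2 — burden on authority; standard: a prima facie showing (weight is at least 8).
    (j): 22 (applicant's 44 disregarded) ≥ 8 [met]
    (k): 0 (applicant's 32 disregarded) < 8 [not met]
  The authority does not carry Stage III.2.
The applicant prevails on this issue.
Per-issue: Issue I → authority; Issue II → authority; Issue III → applicant. The applicant must prevail on a majority of issues; overall, the authority prevails.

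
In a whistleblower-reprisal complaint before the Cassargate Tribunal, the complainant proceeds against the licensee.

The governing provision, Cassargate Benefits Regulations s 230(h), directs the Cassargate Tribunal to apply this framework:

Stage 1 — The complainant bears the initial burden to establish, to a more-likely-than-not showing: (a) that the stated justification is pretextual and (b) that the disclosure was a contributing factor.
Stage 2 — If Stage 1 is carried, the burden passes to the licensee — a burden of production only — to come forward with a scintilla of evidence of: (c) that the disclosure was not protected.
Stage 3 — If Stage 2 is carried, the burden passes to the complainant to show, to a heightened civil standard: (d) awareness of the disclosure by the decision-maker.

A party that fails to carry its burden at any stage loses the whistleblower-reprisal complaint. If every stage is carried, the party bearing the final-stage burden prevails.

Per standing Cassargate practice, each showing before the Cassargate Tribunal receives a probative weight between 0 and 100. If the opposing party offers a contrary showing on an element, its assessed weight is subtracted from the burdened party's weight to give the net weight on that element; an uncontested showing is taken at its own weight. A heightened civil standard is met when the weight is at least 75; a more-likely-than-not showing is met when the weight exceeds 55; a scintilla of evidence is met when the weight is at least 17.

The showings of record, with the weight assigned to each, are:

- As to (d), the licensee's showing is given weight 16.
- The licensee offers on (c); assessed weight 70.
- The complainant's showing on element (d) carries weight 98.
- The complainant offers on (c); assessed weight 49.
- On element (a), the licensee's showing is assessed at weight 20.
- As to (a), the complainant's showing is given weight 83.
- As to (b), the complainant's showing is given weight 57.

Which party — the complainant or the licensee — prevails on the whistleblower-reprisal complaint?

At Stage 1 the complainant must meet a more-likely-than-not showing (weight exceeds 55): on (a) the weight is 83 less the opposing 20 gives net 63, > 55, so (a) meets the standard; on (b) the weight is 57, > 55, so (b) meets the standard.
  Stage 1 is satisfied; the onus moves to the licensee.
At Stage 2 the licensee must meet a scintilla of evidence (weight is at least 17): on (c) the weight is 70 less the opposing 49 gives net 21, which does reach 17, so (c) meets the standard.
  All elements met. The burden passes to the complainant.
At Stage 3 the complainant must meet a heightened civil standard (weight is at least 75): on (d) the weight is 98 less the opposing 16 gives net 82, which does reach 75, so (d) meets the standard.
  The complainant carries the last stage.
Every stage carried; the complainant prevails.

complainant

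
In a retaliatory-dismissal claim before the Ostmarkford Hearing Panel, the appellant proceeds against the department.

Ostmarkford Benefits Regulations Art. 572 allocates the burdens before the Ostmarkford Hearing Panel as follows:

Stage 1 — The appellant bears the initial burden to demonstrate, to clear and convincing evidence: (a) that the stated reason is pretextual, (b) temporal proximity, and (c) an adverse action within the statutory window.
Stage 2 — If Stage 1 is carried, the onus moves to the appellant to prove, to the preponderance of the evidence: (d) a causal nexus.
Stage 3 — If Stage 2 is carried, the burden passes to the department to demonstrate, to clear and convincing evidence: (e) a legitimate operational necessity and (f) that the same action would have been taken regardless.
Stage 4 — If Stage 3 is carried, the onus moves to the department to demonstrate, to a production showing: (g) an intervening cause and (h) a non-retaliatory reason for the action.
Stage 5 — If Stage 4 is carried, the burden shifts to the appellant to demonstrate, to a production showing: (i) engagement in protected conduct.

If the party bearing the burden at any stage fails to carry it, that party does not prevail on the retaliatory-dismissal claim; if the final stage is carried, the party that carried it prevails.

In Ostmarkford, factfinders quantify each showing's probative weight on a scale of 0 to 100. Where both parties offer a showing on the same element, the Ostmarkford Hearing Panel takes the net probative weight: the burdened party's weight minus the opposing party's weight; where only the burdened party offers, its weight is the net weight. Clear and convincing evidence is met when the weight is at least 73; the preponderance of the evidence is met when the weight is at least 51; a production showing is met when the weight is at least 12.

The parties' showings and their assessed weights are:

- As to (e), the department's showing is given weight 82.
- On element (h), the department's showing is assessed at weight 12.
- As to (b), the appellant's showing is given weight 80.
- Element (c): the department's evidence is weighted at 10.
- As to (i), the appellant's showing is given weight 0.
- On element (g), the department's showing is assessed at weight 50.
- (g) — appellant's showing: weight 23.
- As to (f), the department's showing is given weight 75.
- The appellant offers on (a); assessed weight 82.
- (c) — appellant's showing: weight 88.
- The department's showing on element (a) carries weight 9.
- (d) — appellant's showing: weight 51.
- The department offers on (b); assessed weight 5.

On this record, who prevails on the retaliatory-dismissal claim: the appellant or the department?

department

Stage 1 (appellant, clear and convincing evidence, weight is at least 73): (a) net 82−9=73 ≥ 73 — meets; (b) net 80−5=75 ≥ 73 — meets; (c) net 88−10=78 ≥ 73 — meets.
  Stage 1 carried; the burden remains with the appellant.
Stage 2 (appellant, the preponderance of the evidence, weight is at least 51): (d) 51 ≥ 51 — meets.
  The appellant carries Stage 2; the department now bears the burden.
Stage 3 (department, clear and convincing evidence, weight is at least 73): (e) 82 ≥ 73 — meets; (f) 75 ≥ 73 — meets.
  Stage 3 is satisfied; the department continues to bear the burden.
Stage 4 (department, a production showing, weight is at least 12): (g) net 50−23=27 ≥ 12 — meets; (h) 12 ≥ 12 — meets.
  All elements met. The burden passes to the appellant.
Stage 5 (appellant, a production showing, weight is at least 12): (i) 0 < 12 — fails.
  The appellant does not carry Stage 5.
The department prevails.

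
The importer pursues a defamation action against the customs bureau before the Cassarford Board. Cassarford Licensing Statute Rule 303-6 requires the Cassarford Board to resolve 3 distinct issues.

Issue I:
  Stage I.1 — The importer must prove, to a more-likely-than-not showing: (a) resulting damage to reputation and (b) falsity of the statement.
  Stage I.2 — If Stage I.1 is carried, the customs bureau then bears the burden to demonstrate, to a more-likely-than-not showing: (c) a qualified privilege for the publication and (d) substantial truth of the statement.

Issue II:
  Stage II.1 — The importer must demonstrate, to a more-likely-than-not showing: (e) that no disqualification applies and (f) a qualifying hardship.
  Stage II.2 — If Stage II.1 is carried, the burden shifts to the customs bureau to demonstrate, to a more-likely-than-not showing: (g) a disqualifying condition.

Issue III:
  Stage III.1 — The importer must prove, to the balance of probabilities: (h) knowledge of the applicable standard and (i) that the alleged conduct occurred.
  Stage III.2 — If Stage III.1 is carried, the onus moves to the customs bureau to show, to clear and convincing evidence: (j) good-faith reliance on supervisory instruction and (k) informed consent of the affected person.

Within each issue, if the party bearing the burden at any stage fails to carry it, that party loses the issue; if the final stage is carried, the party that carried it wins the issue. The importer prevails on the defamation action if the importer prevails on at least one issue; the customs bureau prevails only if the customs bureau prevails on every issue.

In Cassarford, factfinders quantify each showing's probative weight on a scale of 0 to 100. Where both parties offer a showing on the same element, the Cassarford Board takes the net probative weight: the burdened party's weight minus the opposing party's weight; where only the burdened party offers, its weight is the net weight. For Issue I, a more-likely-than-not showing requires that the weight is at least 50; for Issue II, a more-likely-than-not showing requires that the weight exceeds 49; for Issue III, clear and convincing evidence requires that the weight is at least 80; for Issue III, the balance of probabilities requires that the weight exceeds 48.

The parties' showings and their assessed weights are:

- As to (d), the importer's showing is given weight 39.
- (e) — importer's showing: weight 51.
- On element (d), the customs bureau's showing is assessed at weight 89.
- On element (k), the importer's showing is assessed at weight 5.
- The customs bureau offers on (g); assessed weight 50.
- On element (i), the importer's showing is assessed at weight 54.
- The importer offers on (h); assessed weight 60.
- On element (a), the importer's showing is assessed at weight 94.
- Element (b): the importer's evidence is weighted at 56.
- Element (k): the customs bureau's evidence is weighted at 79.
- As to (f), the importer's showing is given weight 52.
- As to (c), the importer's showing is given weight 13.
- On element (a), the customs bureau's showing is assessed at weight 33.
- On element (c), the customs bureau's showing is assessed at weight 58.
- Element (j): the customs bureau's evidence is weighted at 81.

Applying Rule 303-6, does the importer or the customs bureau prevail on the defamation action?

importer

— Issue I —
Stage I.1 — burden on importer; standard: a more-likely-than-not showing (weight is at least 50).
    (a): 94 − 33 = 61 ≥ 50 [met]
    (b): 56 ≥ 50 [met]
  The importer carries Stage I.1; the customs bureau now bears the burden.
Stage I.2 — burden on customs bureau; standard: a more-likely-than-not showing (weight is at least 50).
    (c): 58 − 13 = 45 < 50 [not met]
    (d): 89 − 39 = 50 ≥ 50 [met]
  Not every element is met, so the customs bureau fails to carry Stage I.2.
The importer prevails on this issue.
— Issue II —
Stage II.1 (importer, a more-likely-than-not showing, weight exceeds 49): (e) 51 > 49 — meets; (f) 52 > 49 — meets.
  All elements met. The burden passes to the customs bureau.
Stage II.2 (customs bureau, a more-likely-than-not showing, weight exceeds 49): (g) 50 > 49 — meets.
  The customs bureau carries the last stage.
Every stage carried; the customs bureau prevails on this issue.
— Issue III —
Stage III.1 (importer, the balance of probabilities, weight exceeds 48): (h) 60 > 48 — meets; (i) 54 > 48 — meets.
  All elements met. The burden passes to the customs bureau.
Stage III.2 (customs bureau, clear and convincing evidence, weight is at least 80): (j) 81 ≥ 80 — meets; (k) net 79−5=74 < 80 — fails.
  Stage III.2 not carried; the customs bureau fails its burden.
The analysis ends at Stage III.2; the importer prevails on this issue.
Per-issue: Issue I → importer; Issue II → customs bureau; Issue III → importer. The importer must prevail on at least one issue; overall, the importer prevails.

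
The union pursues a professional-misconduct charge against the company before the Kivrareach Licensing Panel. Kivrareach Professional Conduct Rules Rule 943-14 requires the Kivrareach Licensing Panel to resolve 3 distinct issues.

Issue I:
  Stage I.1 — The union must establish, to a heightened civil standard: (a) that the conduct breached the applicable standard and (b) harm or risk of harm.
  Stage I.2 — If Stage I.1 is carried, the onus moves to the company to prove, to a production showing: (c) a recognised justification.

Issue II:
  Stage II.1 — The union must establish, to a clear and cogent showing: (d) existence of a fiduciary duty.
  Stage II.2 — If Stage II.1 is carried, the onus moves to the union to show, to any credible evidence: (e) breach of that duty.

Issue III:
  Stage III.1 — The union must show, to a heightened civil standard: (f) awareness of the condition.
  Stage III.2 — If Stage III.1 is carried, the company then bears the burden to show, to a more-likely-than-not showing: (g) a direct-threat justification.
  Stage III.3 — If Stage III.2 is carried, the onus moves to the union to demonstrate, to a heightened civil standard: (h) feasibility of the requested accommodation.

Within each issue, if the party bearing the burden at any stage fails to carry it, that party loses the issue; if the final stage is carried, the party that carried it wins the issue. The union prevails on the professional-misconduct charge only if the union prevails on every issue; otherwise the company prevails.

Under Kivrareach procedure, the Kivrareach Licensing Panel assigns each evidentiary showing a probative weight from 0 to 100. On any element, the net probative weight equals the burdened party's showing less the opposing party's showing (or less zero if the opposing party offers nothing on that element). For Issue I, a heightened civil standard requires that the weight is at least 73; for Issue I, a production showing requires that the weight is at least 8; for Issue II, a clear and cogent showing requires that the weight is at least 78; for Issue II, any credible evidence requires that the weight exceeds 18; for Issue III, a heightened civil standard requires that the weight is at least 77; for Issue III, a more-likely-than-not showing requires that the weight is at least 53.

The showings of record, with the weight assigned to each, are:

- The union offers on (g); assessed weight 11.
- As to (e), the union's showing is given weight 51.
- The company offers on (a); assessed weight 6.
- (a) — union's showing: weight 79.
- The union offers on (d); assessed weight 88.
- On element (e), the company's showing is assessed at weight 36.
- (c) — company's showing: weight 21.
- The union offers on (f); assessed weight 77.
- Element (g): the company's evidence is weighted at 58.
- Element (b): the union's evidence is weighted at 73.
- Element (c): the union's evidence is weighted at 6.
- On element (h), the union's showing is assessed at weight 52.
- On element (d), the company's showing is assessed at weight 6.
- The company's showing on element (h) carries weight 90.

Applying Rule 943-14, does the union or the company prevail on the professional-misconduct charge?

company

— Issue I —
At Stage I.1 the union must meet a heightened civil standard (weight is at least 73): on (a) the weight is 79 less the opposing 6 gives net 73, ≥ 73, so (a) meets the standard; on (b) the weight is 73, ≥ 73, so (b) meets the standard.
  The union carries Stage I.1; the company now bears the burden.
At Stage I.2 the company must meet a production showing (weight is at least 8): on (c) the weight is 21 less the opposing 6 gives net 15, which does reach 8, so (c) meets the standard.
  The company carries the last stage.
With every stage satisfied, the company prevails on this issue.
— Issue II —
Stage II.1 (union, a clear and cogent showing, weight is at least 78): (d) net 88−6=82 ≥ 78 — meets.
  Stage II.1 is satisfied; the union continues to bear the burden.
Stage II.2 (union, any credible evidence, weight exceeds 18): (e) net 51−36=15 ≤ 18 — fails.
  The union does not carry Stage II.2.
The company prevails on this issue.
— Issue III —
At Stage III.1 the union must meet a heightened civil standard (weight is at least 77): on (f) the weight is 77, which does reach 77, so (f) meets the standard.
  Stage III.1 carried; the burden shifts to the company.
At Stage III.2 the company must meet a more-likely-than-not showing (weight is at least 53): on (g) the weight is 58 less the opposing 11 gives net 47, which does not reach 53, so (g) does not meet the standard.
  Stage III.2 not carried; the company fails its burden.
The union prevails on this issue.
Per-issue: Issue I → company; Issue II → company; Issue III → union. The union must prevail on every issue; overall, the company prevails.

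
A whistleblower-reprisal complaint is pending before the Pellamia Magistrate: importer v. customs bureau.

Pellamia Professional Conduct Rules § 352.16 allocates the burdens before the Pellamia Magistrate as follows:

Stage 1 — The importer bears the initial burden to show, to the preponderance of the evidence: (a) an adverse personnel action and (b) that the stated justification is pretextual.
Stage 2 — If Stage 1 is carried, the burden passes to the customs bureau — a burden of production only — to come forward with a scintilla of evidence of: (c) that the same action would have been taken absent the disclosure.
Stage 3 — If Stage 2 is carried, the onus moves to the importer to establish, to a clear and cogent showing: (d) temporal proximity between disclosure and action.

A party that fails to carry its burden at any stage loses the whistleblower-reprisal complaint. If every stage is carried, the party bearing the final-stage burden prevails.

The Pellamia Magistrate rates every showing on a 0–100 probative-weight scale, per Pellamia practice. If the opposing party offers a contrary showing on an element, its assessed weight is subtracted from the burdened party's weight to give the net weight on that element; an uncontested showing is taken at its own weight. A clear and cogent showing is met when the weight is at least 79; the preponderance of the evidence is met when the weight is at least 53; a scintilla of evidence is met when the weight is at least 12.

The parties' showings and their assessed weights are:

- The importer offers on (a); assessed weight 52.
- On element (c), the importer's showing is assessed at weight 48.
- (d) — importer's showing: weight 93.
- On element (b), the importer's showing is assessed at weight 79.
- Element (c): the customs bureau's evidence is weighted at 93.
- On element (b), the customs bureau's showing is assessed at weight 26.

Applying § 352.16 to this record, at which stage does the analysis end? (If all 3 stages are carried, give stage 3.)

At Stage 1 the importer must meet the preponderance of the evidence (weight is at least 53): on (a) the weight is 52, < 53, so (a) does not meet the standard; on (b) the weight is 79 less the opposing 26 gives net 53, which does reach 53, so (b) meets the standard.
  Not every element is met, so the importer fails to carry Stage 1.
So the customs bureau prevails.

stage 1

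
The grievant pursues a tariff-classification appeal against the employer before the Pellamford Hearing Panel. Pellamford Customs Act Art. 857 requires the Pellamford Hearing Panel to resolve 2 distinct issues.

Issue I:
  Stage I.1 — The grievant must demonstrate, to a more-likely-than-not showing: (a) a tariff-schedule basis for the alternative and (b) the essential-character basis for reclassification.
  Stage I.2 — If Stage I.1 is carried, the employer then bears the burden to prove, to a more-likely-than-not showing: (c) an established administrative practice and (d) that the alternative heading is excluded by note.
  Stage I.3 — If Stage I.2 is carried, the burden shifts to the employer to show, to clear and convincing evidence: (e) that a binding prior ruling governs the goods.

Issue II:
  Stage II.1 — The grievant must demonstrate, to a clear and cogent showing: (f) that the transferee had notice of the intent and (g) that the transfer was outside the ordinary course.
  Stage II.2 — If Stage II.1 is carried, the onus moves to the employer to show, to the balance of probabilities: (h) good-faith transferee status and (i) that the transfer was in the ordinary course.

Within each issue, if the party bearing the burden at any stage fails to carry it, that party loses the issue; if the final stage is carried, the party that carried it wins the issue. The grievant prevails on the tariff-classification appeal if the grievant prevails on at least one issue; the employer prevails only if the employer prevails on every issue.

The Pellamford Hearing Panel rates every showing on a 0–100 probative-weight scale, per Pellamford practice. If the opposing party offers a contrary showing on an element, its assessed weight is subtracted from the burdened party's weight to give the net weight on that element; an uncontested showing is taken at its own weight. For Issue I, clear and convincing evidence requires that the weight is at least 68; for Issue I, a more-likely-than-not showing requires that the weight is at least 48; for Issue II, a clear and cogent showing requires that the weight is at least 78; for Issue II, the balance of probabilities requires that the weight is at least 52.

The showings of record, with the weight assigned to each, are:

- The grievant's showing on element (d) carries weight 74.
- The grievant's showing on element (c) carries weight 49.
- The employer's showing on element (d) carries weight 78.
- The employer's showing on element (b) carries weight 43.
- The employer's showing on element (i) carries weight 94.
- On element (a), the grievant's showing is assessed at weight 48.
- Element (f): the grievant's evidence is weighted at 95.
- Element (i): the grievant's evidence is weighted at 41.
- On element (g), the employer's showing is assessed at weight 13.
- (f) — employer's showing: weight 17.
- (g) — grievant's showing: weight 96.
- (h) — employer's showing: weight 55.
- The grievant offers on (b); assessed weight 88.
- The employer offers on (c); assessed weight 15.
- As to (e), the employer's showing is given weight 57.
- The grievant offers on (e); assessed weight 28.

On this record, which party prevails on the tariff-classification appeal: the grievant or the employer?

employer

— Issue I —
Stage I.1 (grievant, a more-likely-than-not showing, weight is at least 48): (a) 48 ≥ 48 — meets; (b) net 88−43=45 < 48 — fails.
  Not every element is met, so the grievant fails to carry Stage I.1.
The analysis ends at Stage I.1; the employer prevails on this issue.
— Issue II —
Stage II.1 — burden on grievant; standard: a clear and cogent showing (weight is at least 78).
    (f): 95 − 17 = 78 ≥ 78 [met]
    (g): 96 − 13 = 83 ≥ 78 [met]
  Stage II.1 is satisfied; the onus moves to the employer.
Stage II.2 — burden on employer; standard: the balance of probabilities (weight is at least 52).
    (h): 55 ≥ 52 [met]
    (i): 94 − 41 = 53 ≥ 52 [met]
  The employer carries the last stage.
With every stage satisfied, the employer prevails on this issue.
Per-issue: Issue I → employer; Issue II → employer. The grievant must prevail on at least one issue; overall, the employer prevails.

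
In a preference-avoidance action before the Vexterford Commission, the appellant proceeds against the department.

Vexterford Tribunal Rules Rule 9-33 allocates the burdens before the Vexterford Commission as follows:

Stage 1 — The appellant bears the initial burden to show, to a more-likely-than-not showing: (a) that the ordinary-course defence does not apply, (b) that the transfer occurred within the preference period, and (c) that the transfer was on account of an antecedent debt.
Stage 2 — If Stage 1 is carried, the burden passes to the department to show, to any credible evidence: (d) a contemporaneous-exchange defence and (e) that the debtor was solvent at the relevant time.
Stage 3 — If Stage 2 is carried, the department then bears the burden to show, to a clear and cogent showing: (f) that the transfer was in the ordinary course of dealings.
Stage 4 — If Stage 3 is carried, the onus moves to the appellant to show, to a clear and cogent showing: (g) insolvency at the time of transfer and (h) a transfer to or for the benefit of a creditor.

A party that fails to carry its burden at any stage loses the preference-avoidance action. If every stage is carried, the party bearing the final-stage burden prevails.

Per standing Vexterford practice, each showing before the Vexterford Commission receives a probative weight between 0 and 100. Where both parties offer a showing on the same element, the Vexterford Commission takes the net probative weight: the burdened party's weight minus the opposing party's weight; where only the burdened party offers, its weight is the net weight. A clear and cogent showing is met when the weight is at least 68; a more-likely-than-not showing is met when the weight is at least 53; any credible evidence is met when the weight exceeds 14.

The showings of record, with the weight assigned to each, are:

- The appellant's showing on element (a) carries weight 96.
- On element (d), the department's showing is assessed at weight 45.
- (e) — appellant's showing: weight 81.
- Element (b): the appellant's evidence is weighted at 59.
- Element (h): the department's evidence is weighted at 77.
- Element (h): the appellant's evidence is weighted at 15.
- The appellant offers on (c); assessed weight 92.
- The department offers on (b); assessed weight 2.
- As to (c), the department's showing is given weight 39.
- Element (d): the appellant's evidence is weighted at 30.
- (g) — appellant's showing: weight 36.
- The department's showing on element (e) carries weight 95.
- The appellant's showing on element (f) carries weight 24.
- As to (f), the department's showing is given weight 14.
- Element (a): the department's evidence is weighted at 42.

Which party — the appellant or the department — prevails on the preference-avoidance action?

appellant

At Stage 1 the appellant must meet a more-likely-than-not showing (weight is at least 53): on (a) the weight is 96 less the opposing 42 gives net 54, ≥ 53, so (a) meets the standard; on (b) the weight is 59 less the opposing 2 gives net 57, ≥ 53, so (b) meets the standard; on (c) the weight is 92 less the opposing 39 gives net 53, ≥ 53, so (c) meets the standard.
  All elements met. The burden passes to the department.
At Stage 2 the department must meet any credible evidence (weight exceeds 14): on (d) the weight is 45 less the opposing 30 gives net 15, which does exceed 14, so (d) meets the standard; on (e) the weight is 95 less the opposing 81 gives net 14, ≤ 14, so (e) does not meet the standard.
  Not every element is met, so the department fails to carry Stage 2.
So the appellant prevails.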